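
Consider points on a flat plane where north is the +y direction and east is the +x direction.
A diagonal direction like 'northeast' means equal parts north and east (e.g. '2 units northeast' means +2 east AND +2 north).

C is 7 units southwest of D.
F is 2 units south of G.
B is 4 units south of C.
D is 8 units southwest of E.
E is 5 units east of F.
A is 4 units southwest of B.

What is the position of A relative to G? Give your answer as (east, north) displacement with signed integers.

Answer: A is at (east=-14, north=-25) relative to G.

Derivation:
Place G at the origin (east=0, north=0).
  F is 2 units south of G: delta (east=+0, north=-2); F at (east=0, north=-2).
  E is 5 units east of F: delta (east=+5, north=+0); E at (east=5, north=-2).
  D is 8 units southwest of E: delta (east=-8, north=-8); D at (east=-3, north=-10).
  C is 7 units southwest of D: delta (east=-7, north=-7); C at (east=-10, north=-17).
  B is 4 units south of C: delta (east=+0, north=-4); B at (east=-10, north=-21).
  A is 4 units southwest of B: delta (east=-4, north=-4); A at (east=-14, north=-25).
Therefore A relative to G: (east=-14, north=-25).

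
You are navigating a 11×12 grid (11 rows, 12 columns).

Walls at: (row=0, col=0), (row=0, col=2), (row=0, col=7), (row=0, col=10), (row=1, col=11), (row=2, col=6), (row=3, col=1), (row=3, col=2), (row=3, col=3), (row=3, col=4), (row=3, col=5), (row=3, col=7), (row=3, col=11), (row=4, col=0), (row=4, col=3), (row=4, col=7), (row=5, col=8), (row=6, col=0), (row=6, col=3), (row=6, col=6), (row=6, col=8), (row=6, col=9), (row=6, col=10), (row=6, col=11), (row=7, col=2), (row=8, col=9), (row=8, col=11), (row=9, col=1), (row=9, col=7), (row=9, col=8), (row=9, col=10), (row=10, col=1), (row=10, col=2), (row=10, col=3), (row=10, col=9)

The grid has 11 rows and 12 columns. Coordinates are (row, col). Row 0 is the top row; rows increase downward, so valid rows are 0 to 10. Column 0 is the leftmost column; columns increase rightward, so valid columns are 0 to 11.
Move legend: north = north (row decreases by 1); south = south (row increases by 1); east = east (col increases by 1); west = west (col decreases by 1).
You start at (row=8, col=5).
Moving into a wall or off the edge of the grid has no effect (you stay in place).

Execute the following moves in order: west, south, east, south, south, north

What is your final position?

Start: (row=8, col=5)
  west (west): (row=8, col=5) -> (row=8, col=4)
  south (south): (row=8, col=4) -> (row=9, col=4)
  east (east): (row=9, col=4) -> (row=9, col=5)
  south (south): (row=9, col=5) -> (row=10, col=5)
  south (south): blocked, stay at (row=10, col=5)
  north (north): (row=10, col=5) -> (row=9, col=5)
Final: (row=9, col=5)

Answer: Final position: (row=9, col=5)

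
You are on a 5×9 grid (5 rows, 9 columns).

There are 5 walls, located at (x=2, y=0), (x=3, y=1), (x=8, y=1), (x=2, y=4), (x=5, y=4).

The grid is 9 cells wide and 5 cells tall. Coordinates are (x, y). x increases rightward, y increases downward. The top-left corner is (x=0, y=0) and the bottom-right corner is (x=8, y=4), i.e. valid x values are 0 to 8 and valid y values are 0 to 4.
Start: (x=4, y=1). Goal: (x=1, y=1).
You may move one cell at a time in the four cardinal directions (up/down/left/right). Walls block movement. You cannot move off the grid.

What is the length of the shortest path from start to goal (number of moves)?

Answer: Shortest path length: 5

Derivation:
BFS from (x=4, y=1) until reaching (x=1, y=1):
  Distance 0: (x=4, y=1)
  Distance 1: (x=4, y=0), (x=5, y=1), (x=4, y=2)
  Distance 2: (x=3, y=0), (x=5, y=0), (x=6, y=1), (x=3, y=2), (x=5, y=2), (x=4, y=3)
  Distance 3: (x=6, y=0), (x=7, y=1), (x=2, y=2), (x=6, y=2), (x=3, y=3), (x=5, y=3), (x=4, y=4)
  Distance 4: (x=7, y=0), (x=2, y=1), (x=1, y=2), (x=7, y=2), (x=2, y=3), (x=6, y=3), (x=3, y=4)
  Distance 5: (x=8, y=0), (x=1, y=1), (x=0, y=2), (x=8, y=2), (x=1, y=3), (x=7, y=3), (x=6, y=4)  <- goal reached here
One shortest path (5 moves): (x=4, y=1) -> (x=4, y=2) -> (x=3, y=2) -> (x=2, y=2) -> (x=1, y=2) -> (x=1, y=1)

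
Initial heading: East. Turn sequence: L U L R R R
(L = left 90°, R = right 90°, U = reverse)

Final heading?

Start: East
  L (left (90° counter-clockwise)) -> North
  U (U-turn (180°)) -> South
  L (left (90° counter-clockwise)) -> East
  R (right (90° clockwise)) -> South
  R (right (90° clockwise)) -> West
  R (right (90° clockwise)) -> North
Final: North

Answer: Final heading: North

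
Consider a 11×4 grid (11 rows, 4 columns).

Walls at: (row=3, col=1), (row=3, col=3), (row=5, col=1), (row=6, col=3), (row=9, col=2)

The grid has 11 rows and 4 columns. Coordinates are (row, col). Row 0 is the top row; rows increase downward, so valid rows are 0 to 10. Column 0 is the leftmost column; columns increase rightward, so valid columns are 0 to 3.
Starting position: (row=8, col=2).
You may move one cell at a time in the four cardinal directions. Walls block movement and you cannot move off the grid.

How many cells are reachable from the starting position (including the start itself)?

BFS flood-fill from (row=8, col=2):
  Distance 0: (row=8, col=2)
  Distance 1: (row=7, col=2), (row=8, col=1), (row=8, col=3)
  Distance 2: (row=6, col=2), (row=7, col=1), (row=7, col=3), (row=8, col=0), (row=9, col=1), (row=9, col=3)
  Distance 3: (row=5, col=2), (row=6, col=1), (row=7, col=0), (row=9, col=0), (row=10, col=1), (row=10, col=3)
  Distance 4: (row=4, col=2), (row=5, col=3), (row=6, col=0), (row=10, col=0), (row=10, col=2)
  Distance 5: (row=3, col=2), (row=4, col=1), (row=4, col=3), (row=5, col=0)
  Distance 6: (row=2, col=2), (row=4, col=0)
  Distance 7: (row=1, col=2), (row=2, col=1), (row=2, col=3), (row=3, col=0)
  Distance 8: (row=0, col=2), (row=1, col=1), (row=1, col=3), (row=2, col=0)
  Distance 9: (row=0, col=1), (row=0, col=3), (row=1, col=0)
  Distance 10: (row=0, col=0)
Total reachable: 39 (grid has 39 open cells total)

Answer: Reachable cells: 39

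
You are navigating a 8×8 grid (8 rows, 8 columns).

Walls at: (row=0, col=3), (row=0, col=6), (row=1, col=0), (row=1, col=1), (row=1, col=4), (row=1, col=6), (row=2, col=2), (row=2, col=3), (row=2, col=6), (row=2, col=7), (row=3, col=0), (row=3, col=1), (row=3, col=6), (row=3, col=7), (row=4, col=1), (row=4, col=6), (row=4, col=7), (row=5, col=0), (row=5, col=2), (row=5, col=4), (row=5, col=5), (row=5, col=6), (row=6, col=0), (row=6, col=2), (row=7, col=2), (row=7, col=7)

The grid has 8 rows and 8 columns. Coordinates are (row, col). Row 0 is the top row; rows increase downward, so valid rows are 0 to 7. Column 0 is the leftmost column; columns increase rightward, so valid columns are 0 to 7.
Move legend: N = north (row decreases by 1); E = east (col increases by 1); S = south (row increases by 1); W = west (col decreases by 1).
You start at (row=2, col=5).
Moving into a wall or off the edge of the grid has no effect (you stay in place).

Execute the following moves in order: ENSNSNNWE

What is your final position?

Start: (row=2, col=5)
  E (east): blocked, stay at (row=2, col=5)
  N (north): (row=2, col=5) -> (row=1, col=5)
  S (south): (row=1, col=5) -> (row=2, col=5)
  N (north): (row=2, col=5) -> (row=1, col=5)
  S (south): (row=1, col=5) -> (row=2, col=5)
  N (north): (row=2, col=5) -> (row=1, col=5)
  N (north): (row=1, col=5) -> (row=0, col=5)
  W (west): (row=0, col=5) -> (row=0, col=4)
  E (east): (row=0, col=4) -> (row=0, col=5)
Final: (row=0, col=5)

Answer: Final position: (row=0, col=5)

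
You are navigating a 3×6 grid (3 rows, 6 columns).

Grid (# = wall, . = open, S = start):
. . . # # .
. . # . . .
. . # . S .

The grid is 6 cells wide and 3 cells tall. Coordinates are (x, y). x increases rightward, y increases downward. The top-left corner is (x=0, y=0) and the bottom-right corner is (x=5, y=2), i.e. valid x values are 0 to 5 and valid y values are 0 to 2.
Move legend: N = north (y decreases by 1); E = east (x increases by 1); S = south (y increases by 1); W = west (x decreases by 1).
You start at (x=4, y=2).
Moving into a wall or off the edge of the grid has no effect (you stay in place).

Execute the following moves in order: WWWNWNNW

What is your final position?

Start: (x=4, y=2)
  W (west): (x=4, y=2) -> (x=3, y=2)
  W (west): blocked, stay at (x=3, y=2)
  W (west): blocked, stay at (x=3, y=2)
  N (north): (x=3, y=2) -> (x=3, y=1)
  W (west): blocked, stay at (x=3, y=1)
  N (north): blocked, stay at (x=3, y=1)
  N (north): blocked, stay at (x=3, y=1)
  W (west): blocked, stay at (x=3, y=1)
Final: (x=3, y=1)

Answer: Final position: (x=3, y=1)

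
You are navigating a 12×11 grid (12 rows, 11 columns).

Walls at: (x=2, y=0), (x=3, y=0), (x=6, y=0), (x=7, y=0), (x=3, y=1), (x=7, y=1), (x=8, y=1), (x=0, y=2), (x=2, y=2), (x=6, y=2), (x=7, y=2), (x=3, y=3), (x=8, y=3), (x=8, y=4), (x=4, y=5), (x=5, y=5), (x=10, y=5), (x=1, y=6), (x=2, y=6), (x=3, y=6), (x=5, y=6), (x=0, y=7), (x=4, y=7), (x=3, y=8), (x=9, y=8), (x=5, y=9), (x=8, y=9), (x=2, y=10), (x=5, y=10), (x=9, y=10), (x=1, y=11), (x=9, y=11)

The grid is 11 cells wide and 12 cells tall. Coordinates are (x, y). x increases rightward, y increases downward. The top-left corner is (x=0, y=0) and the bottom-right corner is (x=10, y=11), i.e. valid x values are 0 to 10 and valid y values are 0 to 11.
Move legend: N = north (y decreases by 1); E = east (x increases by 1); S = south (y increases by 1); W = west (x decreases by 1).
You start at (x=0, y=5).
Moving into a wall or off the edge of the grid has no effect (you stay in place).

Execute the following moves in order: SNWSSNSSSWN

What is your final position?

Answer: Final position: (x=0, y=5)

Derivation:
Start: (x=0, y=5)
  S (south): (x=0, y=5) -> (x=0, y=6)
  N (north): (x=0, y=6) -> (x=0, y=5)
  W (west): blocked, stay at (x=0, y=5)
  S (south): (x=0, y=5) -> (x=0, y=6)
  S (south): blocked, stay at (x=0, y=6)
  N (north): (x=0, y=6) -> (x=0, y=5)
  S (south): (x=0, y=5) -> (x=0, y=6)
  S (south): blocked, stay at (x=0, y=6)
  S (south): blocked, stay at (x=0, y=6)
  W (west): blocked, stay at (x=0, y=6)
  N (north): (x=0, y=6) -> (x=0, y=5)
Final: (x=0, y=5)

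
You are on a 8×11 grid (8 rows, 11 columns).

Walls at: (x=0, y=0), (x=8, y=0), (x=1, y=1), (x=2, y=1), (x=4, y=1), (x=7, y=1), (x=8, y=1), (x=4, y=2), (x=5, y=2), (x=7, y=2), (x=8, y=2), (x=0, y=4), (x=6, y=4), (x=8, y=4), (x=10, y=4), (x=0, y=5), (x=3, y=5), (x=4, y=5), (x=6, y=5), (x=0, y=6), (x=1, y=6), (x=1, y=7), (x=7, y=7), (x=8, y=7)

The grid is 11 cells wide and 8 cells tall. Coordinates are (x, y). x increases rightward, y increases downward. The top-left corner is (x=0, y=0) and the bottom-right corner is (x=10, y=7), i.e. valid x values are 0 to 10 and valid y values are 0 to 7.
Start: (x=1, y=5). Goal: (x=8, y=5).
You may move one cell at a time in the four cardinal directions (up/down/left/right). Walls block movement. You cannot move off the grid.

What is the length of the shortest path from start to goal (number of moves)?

Answer: Shortest path length: 9

Derivation:
BFS from (x=1, y=5) until reaching (x=8, y=5):
  Distance 0: (x=1, y=5)
  Distance 1: (x=1, y=4), (x=2, y=5)
  Distance 2: (x=1, y=3), (x=2, y=4), (x=2, y=6)
  Distance 3: (x=1, y=2), (x=0, y=3), (x=2, y=3), (x=3, y=4), (x=3, y=6), (x=2, y=7)
  Distance 4: (x=0, y=2), (x=2, y=2), (x=3, y=3), (x=4, y=4), (x=4, y=6), (x=3, y=7)
  Distance 5: (x=0, y=1), (x=3, y=2), (x=4, y=3), (x=5, y=4), (x=5, y=6), (x=4, y=7)
  Distance 6: (x=3, y=1), (x=5, y=3), (x=5, y=5), (x=6, y=6), (x=5, y=7)
  Distance 7: (x=3, y=0), (x=6, y=3), (x=7, y=6), (x=6, y=7)
  Distance 8: (x=2, y=0), (x=4, y=0), (x=6, y=2), (x=7, y=3), (x=7, y=5), (x=8, y=6)
  Distance 9: (x=1, y=0), (x=5, y=0), (x=6, y=1), (x=8, y=3), (x=7, y=4), (x=8, y=5), (x=9, y=6)  <- goal reached here
One shortest path (9 moves): (x=1, y=5) -> (x=2, y=5) -> (x=2, y=6) -> (x=3, y=6) -> (x=4, y=6) -> (x=5, y=6) -> (x=6, y=6) -> (x=7, y=6) -> (x=8, y=6) -> (x=8, y=5)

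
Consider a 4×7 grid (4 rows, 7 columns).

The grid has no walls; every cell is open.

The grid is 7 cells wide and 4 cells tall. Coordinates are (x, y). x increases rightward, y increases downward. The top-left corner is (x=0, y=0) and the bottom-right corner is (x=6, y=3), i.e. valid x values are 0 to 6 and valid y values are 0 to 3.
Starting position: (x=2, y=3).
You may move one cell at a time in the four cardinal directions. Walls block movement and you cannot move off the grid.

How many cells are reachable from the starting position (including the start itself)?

BFS flood-fill from (x=2, y=3):
  Distance 0: (x=2, y=3)
  Distance 1: (x=2, y=2), (x=1, y=3), (x=3, y=3)
  Distance 2: (x=2, y=1), (x=1, y=2), (x=3, y=2), (x=0, y=3), (x=4, y=3)
  Distance 3: (x=2, y=0), (x=1, y=1), (x=3, y=1), (x=0, y=2), (x=4, y=2), (x=5, y=3)
  Distance 4: (x=1, y=0), (x=3, y=0), (x=0, y=1), (x=4, y=1), (x=5, y=2), (x=6, y=3)
  Distance 5: (x=0, y=0), (x=4, y=0), (x=5, y=1), (x=6, y=2)
  Distance 6: (x=5, y=0), (x=6, y=1)
  Distance 7: (x=6, y=0)
Total reachable: 28 (grid has 28 open cells total)

Answer: Reachable cells: 28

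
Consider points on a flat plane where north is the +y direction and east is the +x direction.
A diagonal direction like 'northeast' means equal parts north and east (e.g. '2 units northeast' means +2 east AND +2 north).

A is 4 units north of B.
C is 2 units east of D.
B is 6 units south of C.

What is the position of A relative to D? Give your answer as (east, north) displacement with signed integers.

Answer: A is at (east=2, north=-2) relative to D.

Derivation:
Place D at the origin (east=0, north=0).
  C is 2 units east of D: delta (east=+2, north=+0); C at (east=2, north=0).
  B is 6 units south of C: delta (east=+0, north=-6); B at (east=2, north=-6).
  A is 4 units north of B: delta (east=+0, north=+4); A at (east=2, north=-2).
Therefore A relative to D: (east=2, north=-2).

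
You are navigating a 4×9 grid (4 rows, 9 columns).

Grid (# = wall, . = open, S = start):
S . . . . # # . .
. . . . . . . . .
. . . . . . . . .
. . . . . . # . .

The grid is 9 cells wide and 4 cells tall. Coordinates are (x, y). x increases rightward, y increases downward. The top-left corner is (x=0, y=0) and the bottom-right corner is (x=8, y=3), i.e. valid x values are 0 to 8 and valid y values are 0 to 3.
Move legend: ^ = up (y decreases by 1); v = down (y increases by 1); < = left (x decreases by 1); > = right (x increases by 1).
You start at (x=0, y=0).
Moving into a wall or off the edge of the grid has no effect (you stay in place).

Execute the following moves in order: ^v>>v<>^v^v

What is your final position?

Start: (x=0, y=0)
  ^ (up): blocked, stay at (x=0, y=0)
  v (down): (x=0, y=0) -> (x=0, y=1)
  > (right): (x=0, y=1) -> (x=1, y=1)
  > (right): (x=1, y=1) -> (x=2, y=1)
  v (down): (x=2, y=1) -> (x=2, y=2)
  < (left): (x=2, y=2) -> (x=1, y=2)
  > (right): (x=1, y=2) -> (x=2, y=2)
  ^ (up): (x=2, y=2) -> (x=2, y=1)
  v (down): (x=2, y=1) -> (x=2, y=2)
  ^ (up): (x=2, y=2) -> (x=2, y=1)
  v (down): (x=2, y=1) -> (x=2, y=2)
Final: (x=2, y=2)

Answer: Final position: (x=2, y=2)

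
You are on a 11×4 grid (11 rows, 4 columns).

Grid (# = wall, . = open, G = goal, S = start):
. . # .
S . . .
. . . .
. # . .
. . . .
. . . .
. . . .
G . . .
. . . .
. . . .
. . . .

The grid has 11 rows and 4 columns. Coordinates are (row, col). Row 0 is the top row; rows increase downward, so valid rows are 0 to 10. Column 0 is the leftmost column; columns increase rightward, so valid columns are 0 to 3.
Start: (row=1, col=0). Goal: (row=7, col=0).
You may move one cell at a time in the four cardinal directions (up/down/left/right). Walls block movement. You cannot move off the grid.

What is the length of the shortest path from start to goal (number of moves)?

BFS from (row=1, col=0) until reaching (row=7, col=0):
  Distance 0: (row=1, col=0)
  Distance 1: (row=0, col=0), (row=1, col=1), (row=2, col=0)
  Distance 2: (row=0, col=1), (row=1, col=2), (row=2, col=1), (row=3, col=0)
  Distance 3: (row=1, col=3), (row=2, col=2), (row=4, col=0)
  Distance 4: (row=0, col=3), (row=2, col=3), (row=3, col=2), (row=4, col=1), (row=5, col=0)
  Distance 5: (row=3, col=3), (row=4, col=2), (row=5, col=1), (row=6, col=0)
  Distance 6: (row=4, col=3), (row=5, col=2), (row=6, col=1), (row=7, col=0)  <- goal reached here
One shortest path (6 moves): (row=1, col=0) -> (row=2, col=0) -> (row=3, col=0) -> (row=4, col=0) -> (row=5, col=0) -> (row=6, col=0) -> (row=7, col=0)

Answer: Shortest path length: 6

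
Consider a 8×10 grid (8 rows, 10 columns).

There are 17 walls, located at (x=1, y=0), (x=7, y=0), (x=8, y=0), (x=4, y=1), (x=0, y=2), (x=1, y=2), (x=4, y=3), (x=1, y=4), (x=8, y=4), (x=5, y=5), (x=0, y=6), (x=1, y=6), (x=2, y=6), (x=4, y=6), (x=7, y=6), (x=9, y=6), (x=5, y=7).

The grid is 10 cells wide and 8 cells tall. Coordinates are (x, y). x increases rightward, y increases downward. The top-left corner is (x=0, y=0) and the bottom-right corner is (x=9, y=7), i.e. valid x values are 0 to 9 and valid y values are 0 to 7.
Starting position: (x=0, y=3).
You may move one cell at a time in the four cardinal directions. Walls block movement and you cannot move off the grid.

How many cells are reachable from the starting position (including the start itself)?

Answer: Reachable cells: 63

Derivation:
BFS flood-fill from (x=0, y=3):
  Distance 0: (x=0, y=3)
  Distance 1: (x=1, y=3), (x=0, y=4)
  Distance 2: (x=2, y=3), (x=0, y=5)
  Distance 3: (x=2, y=2), (x=3, y=3), (x=2, y=4), (x=1, y=5)
  Distance 4: (x=2, y=1), (x=3, y=2), (x=3, y=4), (x=2, y=5)
  Distance 5: (x=2, y=0), (x=1, y=1), (x=3, y=1), (x=4, y=2), (x=4, y=4), (x=3, y=5)
  Distance 6: (x=3, y=0), (x=0, y=1), (x=5, y=2), (x=5, y=4), (x=4, y=5), (x=3, y=6)
  Distance 7: (x=0, y=0), (x=4, y=0), (x=5, y=1), (x=6, y=2), (x=5, y=3), (x=6, y=4), (x=3, y=7)
  Distance 8: (x=5, y=0), (x=6, y=1), (x=7, y=2), (x=6, y=3), (x=7, y=4), (x=6, y=5), (x=2, y=7), (x=4, y=7)
  Distance 9: (x=6, y=0), (x=7, y=1), (x=8, y=2), (x=7, y=3), (x=7, y=5), (x=6, y=6), (x=1, y=7)
  Distance 10: (x=8, y=1), (x=9, y=2), (x=8, y=3), (x=8, y=5), (x=5, y=6), (x=0, y=7), (x=6, y=7)
  Distance 11: (x=9, y=1), (x=9, y=3), (x=9, y=5), (x=8, y=6), (x=7, y=7)
  Distance 12: (x=9, y=0), (x=9, y=4), (x=8, y=7)
  Distance 13: (x=9, y=7)
Total reachable: 63 (grid has 63 open cells total)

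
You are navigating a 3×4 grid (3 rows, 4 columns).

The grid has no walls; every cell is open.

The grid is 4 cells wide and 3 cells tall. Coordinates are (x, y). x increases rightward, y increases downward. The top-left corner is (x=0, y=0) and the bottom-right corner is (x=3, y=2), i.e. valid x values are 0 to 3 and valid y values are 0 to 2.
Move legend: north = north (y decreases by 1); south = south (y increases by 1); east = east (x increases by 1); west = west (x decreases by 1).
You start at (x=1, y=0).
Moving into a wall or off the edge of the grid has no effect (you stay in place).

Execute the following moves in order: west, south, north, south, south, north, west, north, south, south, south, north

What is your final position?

Answer: Final position: (x=0, y=1)

Derivation:
Start: (x=1, y=0)
  west (west): (x=1, y=0) -> (x=0, y=0)
  south (south): (x=0, y=0) -> (x=0, y=1)
  north (north): (x=0, y=1) -> (x=0, y=0)
  south (south): (x=0, y=0) -> (x=0, y=1)
  south (south): (x=0, y=1) -> (x=0, y=2)
  north (north): (x=0, y=2) -> (x=0, y=1)
  west (west): blocked, stay at (x=0, y=1)
  north (north): (x=0, y=1) -> (x=0, y=0)
  south (south): (x=0, y=0) -> (x=0, y=1)
  south (south): (x=0, y=1) -> (x=0, y=2)
  south (south): blocked, stay at (x=0, y=2)
  north (north): (x=0, y=2) -> (x=0, y=1)
Final: (x=0, y=1)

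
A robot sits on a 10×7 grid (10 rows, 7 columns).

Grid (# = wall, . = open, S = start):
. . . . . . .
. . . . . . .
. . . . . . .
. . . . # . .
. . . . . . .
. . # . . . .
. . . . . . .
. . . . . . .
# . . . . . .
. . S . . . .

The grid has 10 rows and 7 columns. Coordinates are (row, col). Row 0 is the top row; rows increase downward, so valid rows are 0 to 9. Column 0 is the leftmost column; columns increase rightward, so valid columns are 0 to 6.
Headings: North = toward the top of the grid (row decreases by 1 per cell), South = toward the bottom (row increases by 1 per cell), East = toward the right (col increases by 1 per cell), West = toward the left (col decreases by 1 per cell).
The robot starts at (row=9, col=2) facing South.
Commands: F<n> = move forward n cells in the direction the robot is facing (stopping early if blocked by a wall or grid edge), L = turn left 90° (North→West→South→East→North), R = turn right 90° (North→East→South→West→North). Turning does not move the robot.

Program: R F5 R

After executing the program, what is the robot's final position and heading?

Answer: Final position: (row=9, col=0), facing North

Derivation:
Start: (row=9, col=2), facing South
  R: turn right, now facing West
  F5: move forward 2/5 (blocked), now at (row=9, col=0)
  R: turn right, now facing North
Final: (row=9, col=0), facing North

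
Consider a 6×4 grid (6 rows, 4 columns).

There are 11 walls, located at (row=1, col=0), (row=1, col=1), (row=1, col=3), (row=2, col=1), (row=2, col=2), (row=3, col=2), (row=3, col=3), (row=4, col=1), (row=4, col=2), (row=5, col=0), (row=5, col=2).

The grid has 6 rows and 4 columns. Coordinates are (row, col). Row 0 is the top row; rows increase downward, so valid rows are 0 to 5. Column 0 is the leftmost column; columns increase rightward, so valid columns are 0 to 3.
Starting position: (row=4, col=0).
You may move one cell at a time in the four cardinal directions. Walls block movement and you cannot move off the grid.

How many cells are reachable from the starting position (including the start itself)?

BFS flood-fill from (row=4, col=0):
  Distance 0: (row=4, col=0)
  Distance 1: (row=3, col=0)
  Distance 2: (row=2, col=0), (row=3, col=1)
Total reachable: 4 (grid has 13 open cells total)

Answer: Reachable cells: 4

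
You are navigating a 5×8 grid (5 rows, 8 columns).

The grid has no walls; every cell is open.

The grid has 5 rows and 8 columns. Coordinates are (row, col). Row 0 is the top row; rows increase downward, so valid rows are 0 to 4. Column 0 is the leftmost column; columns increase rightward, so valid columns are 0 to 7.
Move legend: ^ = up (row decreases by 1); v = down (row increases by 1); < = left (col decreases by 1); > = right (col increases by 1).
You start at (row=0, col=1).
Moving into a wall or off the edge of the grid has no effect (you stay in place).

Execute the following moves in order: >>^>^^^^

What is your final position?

Start: (row=0, col=1)
  > (right): (row=0, col=1) -> (row=0, col=2)
  > (right): (row=0, col=2) -> (row=0, col=3)
  ^ (up): blocked, stay at (row=0, col=3)
  > (right): (row=0, col=3) -> (row=0, col=4)
  [×4]^ (up): blocked, stay at (row=0, col=4)
Final: (row=0, col=4)

Answer: Final position: (row=0, col=4)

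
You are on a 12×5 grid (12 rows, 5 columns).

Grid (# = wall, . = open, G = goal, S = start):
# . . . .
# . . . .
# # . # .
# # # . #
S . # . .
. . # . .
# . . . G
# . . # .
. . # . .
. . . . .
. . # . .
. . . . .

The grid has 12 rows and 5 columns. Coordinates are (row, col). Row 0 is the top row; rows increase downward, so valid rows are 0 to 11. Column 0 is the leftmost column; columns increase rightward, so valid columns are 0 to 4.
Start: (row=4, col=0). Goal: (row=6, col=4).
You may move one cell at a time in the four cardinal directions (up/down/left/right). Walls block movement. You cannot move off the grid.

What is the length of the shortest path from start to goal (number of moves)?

Answer: Shortest path length: 6

Derivation:
BFS from (row=4, col=0) until reaching (row=6, col=4):
  Distance 0: (row=4, col=0)
  Distance 1: (row=4, col=1), (row=5, col=0)
  Distance 2: (row=5, col=1)
  Distance 3: (row=6, col=1)
  Distance 4: (row=6, col=2), (row=7, col=1)
  Distance 5: (row=6, col=3), (row=7, col=2), (row=8, col=1)
  Distance 6: (row=5, col=3), (row=6, col=4), (row=8, col=0), (row=9, col=1)  <- goal reached here
One shortest path (6 moves): (row=4, col=0) -> (row=4, col=1) -> (row=5, col=1) -> (row=6, col=1) -> (row=6, col=2) -> (row=6, col=3) -> (row=6, col=4)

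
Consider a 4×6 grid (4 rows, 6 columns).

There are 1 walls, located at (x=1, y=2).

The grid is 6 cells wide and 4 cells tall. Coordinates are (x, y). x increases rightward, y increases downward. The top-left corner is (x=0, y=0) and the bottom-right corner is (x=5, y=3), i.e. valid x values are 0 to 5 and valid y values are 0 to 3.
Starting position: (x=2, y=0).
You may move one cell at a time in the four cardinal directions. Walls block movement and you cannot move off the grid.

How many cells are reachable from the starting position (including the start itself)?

Answer: Reachable cells: 23

Derivation:
BFS flood-fill from (x=2, y=0):
  Distance 0: (x=2, y=0)
  Distance 1: (x=1, y=0), (x=3, y=0), (x=2, y=1)
  Distance 2: (x=0, y=0), (x=4, y=0), (x=1, y=1), (x=3, y=1), (x=2, y=2)
  Distance 3: (x=5, y=0), (x=0, y=1), (x=4, y=1), (x=3, y=2), (x=2, y=3)
  Distance 4: (x=5, y=1), (x=0, y=2), (x=4, y=2), (x=1, y=3), (x=3, y=3)
  Distance 5: (x=5, y=2), (x=0, y=3), (x=4, y=3)
  Distance 6: (x=5, y=3)
Total reachable: 23 (grid has 23 open cells total)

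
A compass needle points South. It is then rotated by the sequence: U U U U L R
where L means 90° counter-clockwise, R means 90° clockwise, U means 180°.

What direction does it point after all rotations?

Answer: Final heading: South

Derivation:
Start: South
  U (U-turn (180°)) -> North
  U (U-turn (180°)) -> South
  U (U-turn (180°)) -> North
  U (U-turn (180°)) -> South
  L (left (90° counter-clockwise)) -> East
  R (right (90° clockwise)) -> South
Final: South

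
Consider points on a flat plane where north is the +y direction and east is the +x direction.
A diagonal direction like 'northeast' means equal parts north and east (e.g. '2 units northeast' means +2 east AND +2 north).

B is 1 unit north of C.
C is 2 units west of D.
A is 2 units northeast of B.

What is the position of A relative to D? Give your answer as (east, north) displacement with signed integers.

Place D at the origin (east=0, north=0).
  C is 2 units west of D: delta (east=-2, north=+0); C at (east=-2, north=0).
  B is 1 unit north of C: delta (east=+0, north=+1); B at (east=-2, north=1).
  A is 2 units northeast of B: delta (east=+2, north=+2); A at (east=0, north=3).
Therefore A relative to D: (east=0, north=3).

Answer: A is at (east=0, north=3) relative to D.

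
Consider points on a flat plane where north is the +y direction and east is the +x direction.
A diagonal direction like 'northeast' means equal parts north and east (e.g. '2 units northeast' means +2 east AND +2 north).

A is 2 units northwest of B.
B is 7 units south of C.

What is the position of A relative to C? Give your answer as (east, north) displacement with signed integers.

Answer: A is at (east=-2, north=-5) relative to C.

Derivation:
Place C at the origin (east=0, north=0).
  B is 7 units south of C: delta (east=+0, north=-7); B at (east=0, north=-7).
  A is 2 units northwest of B: delta (east=-2, north=+2); A at (east=-2, north=-5).
Therefore A relative to C: (east=-2, north=-5).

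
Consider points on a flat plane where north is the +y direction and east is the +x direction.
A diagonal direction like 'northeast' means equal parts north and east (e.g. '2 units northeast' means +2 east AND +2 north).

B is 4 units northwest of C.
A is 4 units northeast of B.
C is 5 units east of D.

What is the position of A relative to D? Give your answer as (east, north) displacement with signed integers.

Place D at the origin (east=0, north=0).
  C is 5 units east of D: delta (east=+5, north=+0); C at (east=5, north=0).
  B is 4 units northwest of C: delta (east=-4, north=+4); B at (east=1, north=4).
  A is 4 units northeast of B: delta (east=+4, north=+4); A at (east=5, north=8).
Therefore A relative to D: (east=5, north=8).

Answer: A is at (east=5, north=8) relative to D.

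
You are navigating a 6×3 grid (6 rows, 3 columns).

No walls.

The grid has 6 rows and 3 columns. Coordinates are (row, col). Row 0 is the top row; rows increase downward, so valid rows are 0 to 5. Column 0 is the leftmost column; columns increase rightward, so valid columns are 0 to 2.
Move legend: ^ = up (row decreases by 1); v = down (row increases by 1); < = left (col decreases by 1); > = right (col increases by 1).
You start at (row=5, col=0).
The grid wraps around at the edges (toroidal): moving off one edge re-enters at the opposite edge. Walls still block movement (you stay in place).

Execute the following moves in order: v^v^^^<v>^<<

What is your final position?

Answer: Final position: (row=3, col=1)

Derivation:
Start: (row=5, col=0)
  v (down): (row=5, col=0) -> (row=0, col=0)
  ^ (up): (row=0, col=0) -> (row=5, col=0)
  v (down): (row=5, col=0) -> (row=0, col=0)
  ^ (up): (row=0, col=0) -> (row=5, col=0)
  ^ (up): (row=5, col=0) -> (row=4, col=0)
  ^ (up): (row=4, col=0) -> (row=3, col=0)
  < (left): (row=3, col=0) -> (row=3, col=2)
  v (down): (row=3, col=2) -> (row=4, col=2)
  > (right): (row=4, col=2) -> (row=4, col=0)
  ^ (up): (row=4, col=0) -> (row=3, col=0)
  < (left): (row=3, col=0) -> (row=3, col=2)
  < (left): (row=3, col=2) -> (row=3, col=1)
Final: (row=3, col=1)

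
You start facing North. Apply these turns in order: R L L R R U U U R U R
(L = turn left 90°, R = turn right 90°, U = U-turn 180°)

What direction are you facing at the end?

Answer: Final heading: West

Derivation:
Start: North
  R (right (90° clockwise)) -> East
  L (left (90° counter-clockwise)) -> North
  L (left (90° counter-clockwise)) -> West
  R (right (90° clockwise)) -> North
  R (right (90° clockwise)) -> East
  U (U-turn (180°)) -> West
  U (U-turn (180°)) -> East
  U (U-turn (180°)) -> West
  R (right (90° clockwise)) -> North
  U (U-turn (180°)) -> South
  R (right (90° clockwise)) -> West
Final: West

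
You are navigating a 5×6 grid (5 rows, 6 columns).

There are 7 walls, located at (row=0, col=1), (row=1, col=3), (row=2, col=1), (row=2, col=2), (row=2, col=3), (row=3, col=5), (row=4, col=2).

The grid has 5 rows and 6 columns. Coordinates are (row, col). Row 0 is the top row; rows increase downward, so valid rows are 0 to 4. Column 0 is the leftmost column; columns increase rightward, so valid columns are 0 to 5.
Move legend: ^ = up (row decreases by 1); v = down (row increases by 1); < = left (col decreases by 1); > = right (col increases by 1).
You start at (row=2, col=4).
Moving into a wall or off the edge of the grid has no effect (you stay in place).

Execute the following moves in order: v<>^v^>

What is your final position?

Start: (row=2, col=4)
  v (down): (row=2, col=4) -> (row=3, col=4)
  < (left): (row=3, col=4) -> (row=3, col=3)
  > (right): (row=3, col=3) -> (row=3, col=4)
  ^ (up): (row=3, col=4) -> (row=2, col=4)
  v (down): (row=2, col=4) -> (row=3, col=4)
  ^ (up): (row=3, col=4) -> (row=2, col=4)
  > (right): (row=2, col=4) -> (row=2, col=5)
Final: (row=2, col=5)

Answer: Final position: (row=2, col=5)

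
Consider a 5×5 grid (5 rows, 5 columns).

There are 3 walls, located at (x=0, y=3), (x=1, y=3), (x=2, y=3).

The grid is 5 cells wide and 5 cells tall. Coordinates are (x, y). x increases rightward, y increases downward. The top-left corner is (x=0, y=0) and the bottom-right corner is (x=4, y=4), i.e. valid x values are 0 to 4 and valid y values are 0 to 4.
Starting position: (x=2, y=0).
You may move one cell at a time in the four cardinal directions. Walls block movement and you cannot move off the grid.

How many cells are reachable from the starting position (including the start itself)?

BFS flood-fill from (x=2, y=0):
  Distance 0: (x=2, y=0)
  Distance 1: (x=1, y=0), (x=3, y=0), (x=2, y=1)
  Distance 2: (x=0, y=0), (x=4, y=0), (x=1, y=1), (x=3, y=1), (x=2, y=2)
  Distance 3: (x=0, y=1), (x=4, y=1), (x=1, y=2), (x=3, y=2)
  Distance 4: (x=0, y=2), (x=4, y=2), (x=3, y=3)
  Distance 5: (x=4, y=3), (x=3, y=4)
  Distance 6: (x=2, y=4), (x=4, y=4)
  Distance 7: (x=1, y=4)
  Distance 8: (x=0, y=4)
Total reachable: 22 (grid has 22 open cells total)

Answer: Reachable cells: 22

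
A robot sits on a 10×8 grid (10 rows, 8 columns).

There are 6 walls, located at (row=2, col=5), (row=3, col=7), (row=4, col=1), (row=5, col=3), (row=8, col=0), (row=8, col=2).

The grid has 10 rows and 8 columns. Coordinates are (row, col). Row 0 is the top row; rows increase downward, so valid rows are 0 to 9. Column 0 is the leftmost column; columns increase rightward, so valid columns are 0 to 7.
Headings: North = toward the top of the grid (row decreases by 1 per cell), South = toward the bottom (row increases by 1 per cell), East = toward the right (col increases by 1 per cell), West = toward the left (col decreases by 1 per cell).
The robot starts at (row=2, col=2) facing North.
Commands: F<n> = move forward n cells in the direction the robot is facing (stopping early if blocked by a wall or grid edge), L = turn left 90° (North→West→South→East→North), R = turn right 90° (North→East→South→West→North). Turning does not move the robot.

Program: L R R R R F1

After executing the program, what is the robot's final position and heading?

Answer: Final position: (row=2, col=1), facing West

Derivation:
Start: (row=2, col=2), facing North
  L: turn left, now facing West
  R: turn right, now facing North
  R: turn right, now facing East
  R: turn right, now facing South
  R: turn right, now facing West
  F1: move forward 1, now at (row=2, col=1)
Final: (row=2, col=1), facing West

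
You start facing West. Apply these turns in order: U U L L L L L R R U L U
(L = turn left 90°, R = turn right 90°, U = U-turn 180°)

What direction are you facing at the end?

Answer: Final heading: West

Derivation:
Start: West
  U (U-turn (180°)) -> East
  U (U-turn (180°)) -> West
  L (left (90° counter-clockwise)) -> South
  L (left (90° counter-clockwise)) -> East
  L (left (90° counter-clockwise)) -> North
  L (left (90° counter-clockwise)) -> West
  L (left (90° counter-clockwise)) -> South
  R (right (90° clockwise)) -> West
  R (right (90° clockwise)) -> North
  U (U-turn (180°)) -> South
  L (left (90° counter-clockwise)) -> East
  U (U-turn (180°)) -> West
Final: West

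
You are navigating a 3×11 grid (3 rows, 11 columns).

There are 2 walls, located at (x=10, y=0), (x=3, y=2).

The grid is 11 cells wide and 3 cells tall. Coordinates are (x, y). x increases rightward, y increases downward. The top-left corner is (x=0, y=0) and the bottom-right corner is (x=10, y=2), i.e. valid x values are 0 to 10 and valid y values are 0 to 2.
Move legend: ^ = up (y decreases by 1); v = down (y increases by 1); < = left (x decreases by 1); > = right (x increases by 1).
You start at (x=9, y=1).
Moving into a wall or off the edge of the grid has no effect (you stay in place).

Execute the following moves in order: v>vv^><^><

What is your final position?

Start: (x=9, y=1)
  v (down): (x=9, y=1) -> (x=9, y=2)
  > (right): (x=9, y=2) -> (x=10, y=2)
  v (down): blocked, stay at (x=10, y=2)
  v (down): blocked, stay at (x=10, y=2)
  ^ (up): (x=10, y=2) -> (x=10, y=1)
  > (right): blocked, stay at (x=10, y=1)
  < (left): (x=10, y=1) -> (x=9, y=1)
  ^ (up): (x=9, y=1) -> (x=9, y=0)
  > (right): blocked, stay at (x=9, y=0)
  < (left): (x=9, y=0) -> (x=8, y=0)
Final: (x=8, y=0)

Answer: Final position: (x=8, y=0)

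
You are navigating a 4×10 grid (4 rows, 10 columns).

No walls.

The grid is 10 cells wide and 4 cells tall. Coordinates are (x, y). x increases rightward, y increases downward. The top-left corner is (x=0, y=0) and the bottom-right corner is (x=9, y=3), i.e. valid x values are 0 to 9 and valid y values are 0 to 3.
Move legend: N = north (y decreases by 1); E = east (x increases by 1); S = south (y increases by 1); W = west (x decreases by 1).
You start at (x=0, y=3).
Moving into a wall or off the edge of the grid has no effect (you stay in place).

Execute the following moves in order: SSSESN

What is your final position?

Answer: Final position: (x=1, y=2)

Derivation:
Start: (x=0, y=3)
  [×3]S (south): blocked, stay at (x=0, y=3)
  E (east): (x=0, y=3) -> (x=1, y=3)
  S (south): blocked, stay at (x=1, y=3)
  N (north): (x=1, y=3) -> (x=1, y=2)
Final: (x=1, y=2)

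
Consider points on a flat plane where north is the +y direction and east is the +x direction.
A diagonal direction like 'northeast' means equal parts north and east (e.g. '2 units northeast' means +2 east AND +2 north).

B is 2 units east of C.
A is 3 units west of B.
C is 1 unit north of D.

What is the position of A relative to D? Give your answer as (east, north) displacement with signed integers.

Place D at the origin (east=0, north=0).
  C is 1 unit north of D: delta (east=+0, north=+1); C at (east=0, north=1).
  B is 2 units east of C: delta (east=+2, north=+0); B at (east=2, north=1).
  A is 3 units west of B: delta (east=-3, north=+0); A at (east=-1, north=1).
Therefore A relative to D: (east=-1, north=1).

Answer: A is at (east=-1, north=1) relative to D.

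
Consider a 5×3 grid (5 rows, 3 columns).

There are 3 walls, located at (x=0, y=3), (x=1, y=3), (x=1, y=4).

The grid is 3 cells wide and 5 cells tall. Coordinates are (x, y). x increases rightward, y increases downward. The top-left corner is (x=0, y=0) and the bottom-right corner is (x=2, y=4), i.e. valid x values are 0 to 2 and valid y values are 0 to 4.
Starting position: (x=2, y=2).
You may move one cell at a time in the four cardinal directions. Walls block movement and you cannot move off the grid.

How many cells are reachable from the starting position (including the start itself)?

Answer: Reachable cells: 11

Derivation:
BFS flood-fill from (x=2, y=2):
  Distance 0: (x=2, y=2)
  Distance 1: (x=2, y=1), (x=1, y=2), (x=2, y=3)
  Distance 2: (x=2, y=0), (x=1, y=1), (x=0, y=2), (x=2, y=4)
  Distance 3: (x=1, y=0), (x=0, y=1)
  Distance 4: (x=0, y=0)
Total reachable: 11 (grid has 12 open cells total)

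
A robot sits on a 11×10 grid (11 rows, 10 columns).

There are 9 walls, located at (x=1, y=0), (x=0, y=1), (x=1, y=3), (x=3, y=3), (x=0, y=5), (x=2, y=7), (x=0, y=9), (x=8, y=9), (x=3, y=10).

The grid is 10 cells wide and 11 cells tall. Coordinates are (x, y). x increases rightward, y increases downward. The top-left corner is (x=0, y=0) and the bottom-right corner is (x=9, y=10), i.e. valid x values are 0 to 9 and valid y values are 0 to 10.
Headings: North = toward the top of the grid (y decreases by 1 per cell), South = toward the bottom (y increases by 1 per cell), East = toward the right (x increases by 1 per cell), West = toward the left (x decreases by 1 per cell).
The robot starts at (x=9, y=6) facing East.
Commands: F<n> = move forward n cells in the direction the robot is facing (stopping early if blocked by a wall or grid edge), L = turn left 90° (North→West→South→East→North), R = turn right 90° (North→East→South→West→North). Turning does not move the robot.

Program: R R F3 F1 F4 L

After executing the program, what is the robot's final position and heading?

Answer: Final position: (x=1, y=6), facing South

Derivation:
Start: (x=9, y=6), facing East
  R: turn right, now facing South
  R: turn right, now facing West
  F3: move forward 3, now at (x=6, y=6)
  F1: move forward 1, now at (x=5, y=6)
  F4: move forward 4, now at (x=1, y=6)
  L: turn left, now facing South
Final: (x=1, y=6), facing South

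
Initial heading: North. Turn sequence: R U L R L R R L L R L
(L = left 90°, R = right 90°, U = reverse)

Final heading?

Start: North
  R (right (90° clockwise)) -> East
  U (U-turn (180°)) -> West
  L (left (90° counter-clockwise)) -> South
  R (right (90° clockwise)) -> West
  L (left (90° counter-clockwise)) -> South
  R (right (90° clockwise)) -> West
  R (right (90° clockwise)) -> North
  L (left (90° counter-clockwise)) -> West
  L (left (90° counter-clockwise)) -> South
  R (right (90° clockwise)) -> West
  L (left (90° counter-clockwise)) -> South
Final: South

Answer: Final heading: South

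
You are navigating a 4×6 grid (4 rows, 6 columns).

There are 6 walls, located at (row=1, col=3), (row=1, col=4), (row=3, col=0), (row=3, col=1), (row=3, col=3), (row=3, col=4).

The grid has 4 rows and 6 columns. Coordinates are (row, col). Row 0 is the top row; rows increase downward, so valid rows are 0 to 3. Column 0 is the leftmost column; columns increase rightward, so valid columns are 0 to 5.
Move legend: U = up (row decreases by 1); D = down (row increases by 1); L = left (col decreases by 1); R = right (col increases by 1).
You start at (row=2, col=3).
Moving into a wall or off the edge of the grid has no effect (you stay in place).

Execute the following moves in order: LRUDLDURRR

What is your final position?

Answer: Final position: (row=2, col=5)

Derivation:
Start: (row=2, col=3)
  L (left): (row=2, col=3) -> (row=2, col=2)
  R (right): (row=2, col=2) -> (row=2, col=3)
  U (up): blocked, stay at (row=2, col=3)
  D (down): blocked, stay at (row=2, col=3)
  L (left): (row=2, col=3) -> (row=2, col=2)
  D (down): (row=2, col=2) -> (row=3, col=2)
  U (up): (row=3, col=2) -> (row=2, col=2)
  R (right): (row=2, col=2) -> (row=2, col=3)
  R (right): (row=2, col=3) -> (row=2, col=4)
  R (right): (row=2, col=4) -> (row=2, col=5)
Final: (row=2, col=5)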